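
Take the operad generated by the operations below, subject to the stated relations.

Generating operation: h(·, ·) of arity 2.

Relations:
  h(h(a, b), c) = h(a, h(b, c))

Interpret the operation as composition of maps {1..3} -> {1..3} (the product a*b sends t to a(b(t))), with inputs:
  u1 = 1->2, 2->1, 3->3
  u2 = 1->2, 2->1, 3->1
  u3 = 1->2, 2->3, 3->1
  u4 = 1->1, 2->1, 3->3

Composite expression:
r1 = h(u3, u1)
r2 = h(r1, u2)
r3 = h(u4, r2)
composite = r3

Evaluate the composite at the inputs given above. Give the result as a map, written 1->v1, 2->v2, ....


h(u3, u1) = 1->3, 2->2, 3->1
h(h(u3, u1), u2) = 1->2, 2->3, 3->3
h(u4, h(h(u3, u1), u2)) = 1->1, 2->3, 3->3

1->1, 2->3, 3->3


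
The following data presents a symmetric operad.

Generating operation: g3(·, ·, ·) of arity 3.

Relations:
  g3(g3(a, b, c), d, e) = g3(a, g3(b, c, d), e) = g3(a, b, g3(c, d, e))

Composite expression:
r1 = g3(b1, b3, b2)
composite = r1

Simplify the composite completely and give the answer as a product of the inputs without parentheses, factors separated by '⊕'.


b1 ⊕ b3 ⊕ b2

Key point: g3 is associative — brackets drop, the b-order remains.
g3(b1, b3, b2) flattens to b1 ⊕ b3 ⊕ b2


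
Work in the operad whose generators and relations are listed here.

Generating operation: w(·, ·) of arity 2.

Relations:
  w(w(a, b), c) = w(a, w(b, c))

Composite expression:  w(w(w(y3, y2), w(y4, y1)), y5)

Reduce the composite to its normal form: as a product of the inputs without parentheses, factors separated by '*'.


y3 * y2 * y4 * y1 * y5

Every regrouping of w is equal, so read the y-inputs in written order.
w(y3, y2) reduces to y3 * y2
w(y4, y1) reduces to y4 * y1
w(w(y3, y2), w(y4, y1)) reduces to y3 * y2 * y4 * y1
w(w(w(y3, y2), w(y4, y1)), y5) reduces to y3 * y2 * y4 * y1 * y5


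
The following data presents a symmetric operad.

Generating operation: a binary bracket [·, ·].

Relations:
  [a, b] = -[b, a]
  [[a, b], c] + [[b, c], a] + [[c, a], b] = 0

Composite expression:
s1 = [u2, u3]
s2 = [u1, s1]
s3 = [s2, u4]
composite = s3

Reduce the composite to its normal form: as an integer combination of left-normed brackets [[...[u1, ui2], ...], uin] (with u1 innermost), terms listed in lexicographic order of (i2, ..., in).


[[[u1, u2], u3], u4] - [[[u1, u3], u2], u4]

A multilinear Lie element is pinned by u1-initial words (u1 innermost).
Composite bracket: [[u1, [u2, u3]], u4]
Applying ab - ba throughout gives 8 signed words (2^3 = 8).
Keep just the words that open with u1:
  u1u2u3u4 (sign +1) contributes +[[[u1, u2], u3], u4]
  u1u3u2u4 (sign -1) contributes -[[[u1, u3], u2], u4]


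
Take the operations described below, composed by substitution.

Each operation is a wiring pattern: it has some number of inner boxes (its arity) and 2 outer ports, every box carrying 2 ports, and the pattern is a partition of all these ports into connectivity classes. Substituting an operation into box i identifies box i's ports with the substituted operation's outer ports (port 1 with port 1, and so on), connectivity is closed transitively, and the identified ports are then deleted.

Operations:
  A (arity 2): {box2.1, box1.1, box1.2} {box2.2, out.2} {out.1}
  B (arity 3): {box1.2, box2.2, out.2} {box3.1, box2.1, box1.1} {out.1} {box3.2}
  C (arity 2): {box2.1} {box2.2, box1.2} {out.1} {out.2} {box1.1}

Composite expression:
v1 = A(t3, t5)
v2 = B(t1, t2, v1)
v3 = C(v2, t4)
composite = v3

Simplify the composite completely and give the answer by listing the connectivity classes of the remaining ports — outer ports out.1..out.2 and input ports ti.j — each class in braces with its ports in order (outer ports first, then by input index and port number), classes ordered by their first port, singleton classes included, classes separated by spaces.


{out.1} {out.2} {t1.1, t2.1} {t1.2, t2.2, t4.2} {t3.1, t3.2, t5.1} {t4.1} {t5.2}

Connectivity passes through glued C-boundaries; trace each wire chain.
composing A on (t3, t5), with out.j its own outer ports: {out.1} {out.2, t5.2} {t3.1, t3.2, t5.1}
composing B on (t1, t2, t3, t5), with out.j its own outer ports: {out.1} {out.2, t1.2, t2.2} {t1.1, t2.1} {t3.1, t3.2, t5.1} {t5.2}
composing C on (t1, t2, t3, t5, t4), with out.j its own outer ports: {out.1} {out.2} {t1.1, t2.1} {t1.2, t2.2, t4.2} {t3.1, t3.2, t5.1} {t4.1} {t5.2}


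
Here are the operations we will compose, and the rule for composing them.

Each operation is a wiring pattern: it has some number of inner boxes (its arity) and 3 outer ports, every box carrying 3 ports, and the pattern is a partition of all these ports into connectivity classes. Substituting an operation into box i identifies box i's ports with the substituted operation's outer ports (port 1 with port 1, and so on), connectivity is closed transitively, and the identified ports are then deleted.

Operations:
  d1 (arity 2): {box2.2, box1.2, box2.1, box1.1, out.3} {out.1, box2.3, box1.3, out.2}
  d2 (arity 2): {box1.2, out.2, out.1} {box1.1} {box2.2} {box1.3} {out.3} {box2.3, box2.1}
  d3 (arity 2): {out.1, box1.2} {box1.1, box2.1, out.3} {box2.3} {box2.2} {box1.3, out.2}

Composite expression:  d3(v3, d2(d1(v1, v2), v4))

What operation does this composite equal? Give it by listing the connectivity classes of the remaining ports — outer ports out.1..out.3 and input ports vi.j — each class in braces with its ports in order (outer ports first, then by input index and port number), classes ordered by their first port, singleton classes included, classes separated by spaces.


{out.1, v3.2} {out.2, v3.3} {out.3, v1.3, v2.3, v3.1} {v1.1, v1.2, v2.1, v2.2} {v4.1, v4.3} {v4.2}

Reachability decides: close wires over d3-identified ports.
composing d1 on (v1, v2), with out.j its own outer ports: {out.1, out.2, v1.3, v2.3} {out.3, v1.1, v1.2, v2.1, v2.2}
composing d2 on (v1, v2, v4), with out.j its own outer ports: {out.1, out.2, v1.3, v2.3} {out.3} {v1.1, v1.2, v2.1, v2.2} {v4.1, v4.3} {v4.2}
composing d3 on (v3, v1, v2, v4), with out.j its own outer ports: {out.1, v3.2} {out.2, v3.3} {out.3, v1.3, v2.3, v3.1} {v1.1, v1.2, v2.1, v2.2} {v4.1, v4.3} {v4.2}


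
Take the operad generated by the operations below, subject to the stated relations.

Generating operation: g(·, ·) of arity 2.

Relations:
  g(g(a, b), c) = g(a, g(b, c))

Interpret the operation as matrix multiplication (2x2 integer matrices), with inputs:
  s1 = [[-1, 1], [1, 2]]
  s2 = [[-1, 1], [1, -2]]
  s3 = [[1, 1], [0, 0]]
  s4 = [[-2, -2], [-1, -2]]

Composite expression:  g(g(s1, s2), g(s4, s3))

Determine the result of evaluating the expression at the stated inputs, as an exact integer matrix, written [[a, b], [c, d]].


g(s1, s2) = [[2, -3], [1, -3]]
g(s4, s3) = [[-2, -2], [-1, -1]]
g(g(s1, s2), g(s4, s3)) = [[-1, -1], [1, 1]]

[[-1, -1], [1, 1]]


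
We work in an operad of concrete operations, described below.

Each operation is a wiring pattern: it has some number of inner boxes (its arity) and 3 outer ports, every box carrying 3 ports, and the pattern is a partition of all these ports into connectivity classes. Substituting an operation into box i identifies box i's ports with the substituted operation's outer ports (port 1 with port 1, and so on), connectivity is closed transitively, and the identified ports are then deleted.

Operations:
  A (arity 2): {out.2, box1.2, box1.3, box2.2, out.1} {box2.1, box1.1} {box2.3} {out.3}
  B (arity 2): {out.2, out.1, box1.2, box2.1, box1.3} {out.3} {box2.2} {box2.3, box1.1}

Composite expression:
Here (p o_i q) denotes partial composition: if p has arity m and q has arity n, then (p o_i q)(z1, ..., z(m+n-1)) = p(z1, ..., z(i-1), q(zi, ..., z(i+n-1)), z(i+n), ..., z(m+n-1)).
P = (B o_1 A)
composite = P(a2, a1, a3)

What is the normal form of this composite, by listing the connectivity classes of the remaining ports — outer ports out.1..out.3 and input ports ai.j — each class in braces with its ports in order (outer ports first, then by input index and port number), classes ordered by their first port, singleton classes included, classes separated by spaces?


{out.1, out.2, a1.2, a2.2, a2.3, a3.1, a3.3} {out.3} {a1.1, a2.1} {a1.3} {a3.2}

Treat the ports identified at B as solder joints: merge, then drop.
after A, the pattern on (a2, a1) reads {out.1, out.2, a1.2, a2.2, a2.3} {out.3} {a1.1, a2.1} {a1.3} (out.j = its outer ports)
after B, the pattern on (a2, a1, a3) reads {out.1, out.2, a1.2, a2.2, a2.3, a3.1, a3.3} {out.3} {a1.1, a2.1} {a1.3} {a3.2} (out.j = its outer ports)


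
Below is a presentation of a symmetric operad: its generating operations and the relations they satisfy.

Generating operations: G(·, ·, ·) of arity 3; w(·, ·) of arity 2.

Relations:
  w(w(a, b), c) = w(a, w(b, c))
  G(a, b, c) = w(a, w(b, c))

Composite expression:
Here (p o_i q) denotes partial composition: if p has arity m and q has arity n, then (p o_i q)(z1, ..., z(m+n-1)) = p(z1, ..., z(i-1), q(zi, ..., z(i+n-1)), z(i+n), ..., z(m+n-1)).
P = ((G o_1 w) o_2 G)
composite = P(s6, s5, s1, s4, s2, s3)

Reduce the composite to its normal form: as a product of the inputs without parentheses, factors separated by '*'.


s6 * s5 * s1 * s4 * s2 * s3

All parenthesizations of G agree; list the s-inputs left to right.
G(s5, s1, s4) spells out as s5 * s1 * s4
w(s6, G(s5, s1, s4)) spells out as s6 * s5 * s1 * s4
G(w(s6, G(s5, s1, s4)), s2, s3) spells out as s6 * s5 * s1 * s4 * s2 * s3


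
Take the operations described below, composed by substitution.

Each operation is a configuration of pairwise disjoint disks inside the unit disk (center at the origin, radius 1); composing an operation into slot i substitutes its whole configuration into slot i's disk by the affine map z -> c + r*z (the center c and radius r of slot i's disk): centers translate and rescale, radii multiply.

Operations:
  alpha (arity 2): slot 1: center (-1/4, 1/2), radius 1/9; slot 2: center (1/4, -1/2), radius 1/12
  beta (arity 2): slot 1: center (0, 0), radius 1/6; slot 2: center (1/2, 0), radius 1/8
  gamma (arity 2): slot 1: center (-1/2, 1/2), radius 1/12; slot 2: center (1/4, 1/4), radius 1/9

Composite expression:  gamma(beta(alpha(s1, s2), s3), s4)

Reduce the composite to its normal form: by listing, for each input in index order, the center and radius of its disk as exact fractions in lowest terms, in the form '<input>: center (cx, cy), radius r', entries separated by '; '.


s1: center (-145/288, 73/144), radius 1/648; s2: center (-143/288, 71/144), radius 1/864; s3: center (-11/24, 1/2), radius 1/96; s4: center (1/4, 1/4), radius 1/9

Follow each s-input down from gamma: c' goes to c + r*c', radius to r*r'.
input s1: applying the 3 nested substitutions gives center (-145/288, 73/144), radius 1/648
input s2: applying the 3 nested substitutions gives center (-143/288, 71/144), radius 1/864
input s3: applying the 2 nested substitutions gives center (-11/24, 1/2), radius 1/96
input s4: applying the 1 nested substitution gives center (1/4, 1/4), radius 1/9


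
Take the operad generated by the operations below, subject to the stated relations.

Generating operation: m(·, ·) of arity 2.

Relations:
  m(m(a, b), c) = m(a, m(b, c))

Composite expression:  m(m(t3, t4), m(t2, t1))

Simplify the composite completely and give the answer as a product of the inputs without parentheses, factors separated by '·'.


t3 · t4 · t2 · t1

Key point: m is associative — brackets drop, the t-order remains.
m(t3, t4) spells out as t3 · t4
m(t2, t1) spells out as t2 · t1
m(m(t3, t4), m(t2, t1)) spells out as t3 · t4 · t2 · t1


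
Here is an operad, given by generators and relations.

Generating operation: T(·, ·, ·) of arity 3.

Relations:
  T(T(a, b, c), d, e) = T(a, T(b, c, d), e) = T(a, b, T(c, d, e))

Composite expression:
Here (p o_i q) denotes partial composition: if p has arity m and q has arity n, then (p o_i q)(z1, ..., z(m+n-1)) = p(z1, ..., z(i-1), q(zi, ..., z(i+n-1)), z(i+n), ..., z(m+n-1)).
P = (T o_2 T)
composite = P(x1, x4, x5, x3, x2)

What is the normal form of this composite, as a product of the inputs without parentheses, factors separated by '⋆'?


x1 ⋆ x4 ⋆ x5 ⋆ x3 ⋆ x2

The T-tree's shape is irrelevant; the x-reading-order decides.
T(x4, x5, x3) reduces to x4 ⋆ x5 ⋆ x3
T(x1, T(x4, x5, x3), x2) reduces to x1 ⋆ x4 ⋆ x5 ⋆ x3 ⋆ x2


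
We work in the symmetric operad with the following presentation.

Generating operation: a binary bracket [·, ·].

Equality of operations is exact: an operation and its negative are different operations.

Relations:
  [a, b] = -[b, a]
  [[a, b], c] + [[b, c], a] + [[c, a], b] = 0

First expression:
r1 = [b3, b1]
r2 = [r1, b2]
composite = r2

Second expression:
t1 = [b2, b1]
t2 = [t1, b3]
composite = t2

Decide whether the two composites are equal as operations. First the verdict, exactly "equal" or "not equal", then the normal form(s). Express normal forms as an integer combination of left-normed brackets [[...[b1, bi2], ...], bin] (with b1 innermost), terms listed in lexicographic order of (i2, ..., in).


The first expression, normalized: -[[b1, b3], b2]
The second expression, normalized: -[[b1, b2], b3]
Different reductions; not equal.

not equal; the first gives -[[b1, b3], b2] and the second -[[b1, b2], b3]


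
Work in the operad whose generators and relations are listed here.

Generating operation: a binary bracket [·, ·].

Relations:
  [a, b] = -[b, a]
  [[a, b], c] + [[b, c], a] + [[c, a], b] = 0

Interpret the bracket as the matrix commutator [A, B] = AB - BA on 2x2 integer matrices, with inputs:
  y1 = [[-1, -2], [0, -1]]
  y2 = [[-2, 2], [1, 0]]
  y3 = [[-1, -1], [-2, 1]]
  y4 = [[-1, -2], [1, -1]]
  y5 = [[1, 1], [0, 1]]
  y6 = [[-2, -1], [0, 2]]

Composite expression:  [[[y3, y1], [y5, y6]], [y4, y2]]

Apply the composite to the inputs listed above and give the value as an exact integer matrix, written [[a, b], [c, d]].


[y3, y1] = [[-4, 4], [0, 4]]
[y5, y6] = [[0, 4], [0, 0]]
[[y3, y1], [y5, y6]] = [[0, -32], [0, 0]]
[y4, y2] = [[-4, -4], [-2, 4]]
[[[y3, y1], [y5, y6]], [y4, y2]] = [[64, -256], [0, -64]]

[[64, -256], [0, -64]]


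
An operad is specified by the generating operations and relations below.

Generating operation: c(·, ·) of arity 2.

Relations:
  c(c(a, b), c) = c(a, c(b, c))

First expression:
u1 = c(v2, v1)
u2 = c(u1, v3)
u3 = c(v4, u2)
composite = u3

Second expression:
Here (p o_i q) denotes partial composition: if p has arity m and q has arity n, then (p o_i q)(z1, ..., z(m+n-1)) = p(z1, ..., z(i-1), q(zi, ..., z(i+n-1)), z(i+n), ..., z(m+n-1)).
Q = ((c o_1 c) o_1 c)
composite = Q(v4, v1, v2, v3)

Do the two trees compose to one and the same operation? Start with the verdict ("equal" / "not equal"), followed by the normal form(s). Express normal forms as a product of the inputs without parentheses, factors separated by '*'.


The first expression, normalized: v4 * v2 * v1 * v3
The second expression, normalized: v4 * v1 * v2 * v3
They disagree, so not equal.

not equal — first v4 * v2 * v1 * v3, second v4 * v1 * v2 * v3


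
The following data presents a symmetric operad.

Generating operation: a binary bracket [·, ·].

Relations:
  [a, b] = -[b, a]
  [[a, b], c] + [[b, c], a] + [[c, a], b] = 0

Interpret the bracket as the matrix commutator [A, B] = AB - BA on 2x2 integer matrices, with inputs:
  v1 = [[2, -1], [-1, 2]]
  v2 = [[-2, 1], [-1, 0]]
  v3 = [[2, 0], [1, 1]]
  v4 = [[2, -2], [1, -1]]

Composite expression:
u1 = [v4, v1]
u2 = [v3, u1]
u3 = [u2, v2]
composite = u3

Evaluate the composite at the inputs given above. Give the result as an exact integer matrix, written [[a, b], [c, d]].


[[0, 0], [0, 0]]

[v4, v1] = [[3, -3], [3, -3]]
[v3, [v4, v1]] = [[3, -3], [3, -3]]
[[v3, [v4, v1]], v2] = [[0, 0], [0, 0]]


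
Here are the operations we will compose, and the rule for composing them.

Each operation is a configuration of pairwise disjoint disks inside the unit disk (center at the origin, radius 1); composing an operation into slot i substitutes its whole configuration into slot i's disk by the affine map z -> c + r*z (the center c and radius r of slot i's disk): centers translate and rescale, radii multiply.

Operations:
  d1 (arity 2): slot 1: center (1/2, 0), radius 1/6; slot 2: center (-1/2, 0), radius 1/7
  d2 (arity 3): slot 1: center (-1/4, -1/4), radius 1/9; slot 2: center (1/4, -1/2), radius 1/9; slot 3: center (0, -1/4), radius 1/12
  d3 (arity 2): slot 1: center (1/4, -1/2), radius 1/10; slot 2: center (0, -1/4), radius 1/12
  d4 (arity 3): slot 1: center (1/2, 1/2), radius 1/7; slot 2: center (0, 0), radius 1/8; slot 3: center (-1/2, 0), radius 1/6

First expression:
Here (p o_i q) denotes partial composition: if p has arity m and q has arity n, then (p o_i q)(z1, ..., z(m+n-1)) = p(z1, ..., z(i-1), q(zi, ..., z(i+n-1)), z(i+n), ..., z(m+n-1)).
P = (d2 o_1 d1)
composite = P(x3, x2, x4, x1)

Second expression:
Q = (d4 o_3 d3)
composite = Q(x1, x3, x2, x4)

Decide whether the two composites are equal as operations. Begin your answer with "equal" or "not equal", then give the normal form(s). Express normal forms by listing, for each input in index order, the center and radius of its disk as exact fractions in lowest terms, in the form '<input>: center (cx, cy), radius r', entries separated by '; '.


not equal; first: x1: center (0, -1/4), radius 1/12; x2: center (-11/36, -1/4), radius 1/63; x3: center (-7/36, -1/4), radius 1/54; x4: center (1/4, -1/2), radius 1/9; second: x1: center (1/2, 1/2), radius 1/7; x2: center (-11/24, -1/12), radius 1/60; x3: center (0, 0), radius 1/8; x4: center (-1/2, -1/24), radius 1/72

Normal form of the first expression: x1: center (0, -1/4), radius 1/12; x2: center (-11/36, -1/4), radius 1/63; x3: center (-7/36, -1/4), radius 1/54; x4: center (1/4, -1/2), radius 1/9
Normal form of the second expression: x1: center (1/2, 1/2), radius 1/7; x2: center (-11/24, -1/12), radius 1/60; x3: center (0, 0), radius 1/8; x4: center (-1/2, -1/24), radius 1/72
Different reductions; not equal.


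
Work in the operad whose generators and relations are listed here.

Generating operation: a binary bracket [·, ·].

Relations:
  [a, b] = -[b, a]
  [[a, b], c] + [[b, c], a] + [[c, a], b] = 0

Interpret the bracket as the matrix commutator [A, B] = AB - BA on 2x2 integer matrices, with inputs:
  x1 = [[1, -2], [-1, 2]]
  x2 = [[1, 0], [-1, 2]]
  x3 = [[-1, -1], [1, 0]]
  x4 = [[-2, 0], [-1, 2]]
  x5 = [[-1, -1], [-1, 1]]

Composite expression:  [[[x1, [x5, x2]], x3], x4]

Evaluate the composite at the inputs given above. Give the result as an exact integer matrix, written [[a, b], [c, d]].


[[-3, 12], [0, 3]]

[x5, x2] = [[1, -1], [-1, -1]]
[x1, [x5, x2]] = [[1, 5], [-3, -1]]
[[x1, [x5, x2]], x3] = [[2, 3], [1, -2]]
[[[x1, [x5, x2]], x3], x4] = [[-3, 12], [0, 3]]


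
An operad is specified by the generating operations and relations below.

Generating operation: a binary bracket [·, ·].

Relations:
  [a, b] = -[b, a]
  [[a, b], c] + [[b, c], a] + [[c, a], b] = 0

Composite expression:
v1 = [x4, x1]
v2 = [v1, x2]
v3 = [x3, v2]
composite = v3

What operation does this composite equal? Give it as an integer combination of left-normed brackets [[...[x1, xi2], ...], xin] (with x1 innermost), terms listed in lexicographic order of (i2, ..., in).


[[[x1, x4], x2], x3]

In the tensor algebra, words opening x1 carry the x1-anchored form.
Composite bracket: [x3, [[x4, x1], x2]]
Each bracket splits as ab - ba, giving 8 signed words (2^3 = 8).
The x1-initial words carry the normal form:
  word x1x4x2x3 has sign +1, contributing +[[[x1, x4], x2], x3]


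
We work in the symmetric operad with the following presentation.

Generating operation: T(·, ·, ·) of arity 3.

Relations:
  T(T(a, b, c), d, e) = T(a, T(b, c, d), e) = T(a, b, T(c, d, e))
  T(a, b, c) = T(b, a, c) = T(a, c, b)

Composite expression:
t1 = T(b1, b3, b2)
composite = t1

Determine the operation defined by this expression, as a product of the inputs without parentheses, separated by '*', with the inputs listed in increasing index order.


Key point: T commutes, so take the b-inputs in any fixed order.
T(b1, b3, b2) reduces to b1 * b3 * b2
reordering the factors by index: b1 * b2 * b3

b1 * b2 * b3


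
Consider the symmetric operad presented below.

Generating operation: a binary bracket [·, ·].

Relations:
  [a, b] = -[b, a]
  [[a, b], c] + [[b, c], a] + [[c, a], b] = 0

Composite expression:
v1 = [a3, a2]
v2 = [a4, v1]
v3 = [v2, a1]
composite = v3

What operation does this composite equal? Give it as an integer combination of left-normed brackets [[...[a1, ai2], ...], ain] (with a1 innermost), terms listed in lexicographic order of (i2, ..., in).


-[[[a1, a2], a3], a4] + [[[a1, a3], a2], a4] + [[[a1, a4], a2], a3] - [[[a1, a4], a3], a2]

Left-normed coefficients sit on the a1-initial expansion words.
Composite bracket: [[a4, [a3, a2]], a1]
Under [a, b] = ab - ba we get 8 signed associative words (2^3 = 8).
Collect the words opening with a1:
  a1a2a3a4 appears with sign -1, giving the term -[[[a1, a2], a3], a4]
  a1a3a2a4 appears with sign +1, giving the term +[[[a1, a3], a2], a4]
  a1a4a2a3 appears with sign +1, giving the term +[[[a1, a4], a2], a3]
  a1a4a3a2 appears with sign -1, giving the term -[[[a1, a4], a3], a2]


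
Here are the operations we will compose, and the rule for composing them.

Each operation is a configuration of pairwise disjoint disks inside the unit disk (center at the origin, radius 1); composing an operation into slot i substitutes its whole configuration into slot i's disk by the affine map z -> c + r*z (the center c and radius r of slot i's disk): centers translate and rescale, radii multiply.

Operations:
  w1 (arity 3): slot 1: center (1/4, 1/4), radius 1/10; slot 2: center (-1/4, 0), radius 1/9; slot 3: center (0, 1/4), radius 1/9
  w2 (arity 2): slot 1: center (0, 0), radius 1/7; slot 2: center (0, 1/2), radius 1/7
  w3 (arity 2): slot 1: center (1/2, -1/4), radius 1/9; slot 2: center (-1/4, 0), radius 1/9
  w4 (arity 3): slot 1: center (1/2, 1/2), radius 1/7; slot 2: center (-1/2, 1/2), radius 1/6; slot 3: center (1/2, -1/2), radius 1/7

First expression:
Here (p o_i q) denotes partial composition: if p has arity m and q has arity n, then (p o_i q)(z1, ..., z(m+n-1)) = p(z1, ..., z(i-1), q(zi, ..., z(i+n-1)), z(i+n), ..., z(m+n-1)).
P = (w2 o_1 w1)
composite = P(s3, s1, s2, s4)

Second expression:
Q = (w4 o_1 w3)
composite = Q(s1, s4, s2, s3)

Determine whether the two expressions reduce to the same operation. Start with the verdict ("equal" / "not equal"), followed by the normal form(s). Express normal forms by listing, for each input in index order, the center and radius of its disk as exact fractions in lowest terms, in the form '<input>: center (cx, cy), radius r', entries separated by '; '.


The first expression reduces to s1: center (-1/28, 0), radius 1/63; s2: center (0, 1/28), radius 1/63; s3: center (1/28, 1/28), radius 1/70; s4: center (0, 1/2), radius 1/7
The second expression reduces to s1: center (4/7, 13/28), radius 1/63; s2: center (-1/2, 1/2), radius 1/6; s3: center (1/2, -1/2), radius 1/7; s4: center (13/28, 1/2), radius 1/63
Distinct normal forms: not equal.

not equal: they reduce to s1: center (-1/28, 0), radius 1/63; s2: center (0, 1/28), radius 1/63; s3: center (1/28, 1/28), radius 1/70; s4: center (0, 1/2), radius 1/7 and s1: center (4/7, 13/28), radius 1/63; s2: center (-1/2, 1/2), radius 1/6; s3: center (1/2, -1/2), radius 1/7; s4: center (13/28, 1/2), radius 1/63


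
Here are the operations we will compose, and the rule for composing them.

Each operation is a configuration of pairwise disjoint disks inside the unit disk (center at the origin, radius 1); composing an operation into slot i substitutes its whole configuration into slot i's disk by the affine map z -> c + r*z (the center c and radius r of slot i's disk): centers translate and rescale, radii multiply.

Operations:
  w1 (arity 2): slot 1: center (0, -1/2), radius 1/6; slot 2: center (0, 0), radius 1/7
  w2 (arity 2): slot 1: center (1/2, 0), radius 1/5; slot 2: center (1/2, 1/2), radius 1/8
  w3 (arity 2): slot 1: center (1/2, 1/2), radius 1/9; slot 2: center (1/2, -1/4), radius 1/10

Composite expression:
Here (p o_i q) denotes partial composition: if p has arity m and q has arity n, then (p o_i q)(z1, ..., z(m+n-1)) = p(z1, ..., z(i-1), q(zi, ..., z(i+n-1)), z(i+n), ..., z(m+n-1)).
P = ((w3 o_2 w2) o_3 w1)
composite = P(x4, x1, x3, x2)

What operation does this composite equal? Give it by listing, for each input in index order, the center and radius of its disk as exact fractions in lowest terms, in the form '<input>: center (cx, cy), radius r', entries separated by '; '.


Follow each x-input down from w3: c' goes to c + r*c', radius to r*r'.
x4 passes through 1 substitution, ending at center (1/2, 1/2), radius 1/9
x1 passes through 2 substitutions, ending at center (11/20, -1/4), radius 1/50
x3 passes through 3 substitutions, ending at center (11/20, -33/160), radius 1/480
x2 passes through 3 substitutions, ending at center (11/20, -1/5), radius 1/560

x1: center (11/20, -1/4), radius 1/50; x2: center (11/20, -1/5), radius 1/560; x3: center (11/20, -33/160), radius 1/480; x4: center (1/2, 1/2), radius 1/9


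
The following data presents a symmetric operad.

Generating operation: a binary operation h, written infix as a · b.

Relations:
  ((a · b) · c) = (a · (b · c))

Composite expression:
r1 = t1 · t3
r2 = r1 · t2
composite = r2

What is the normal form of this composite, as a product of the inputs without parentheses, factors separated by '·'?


t1 · t3 · t2


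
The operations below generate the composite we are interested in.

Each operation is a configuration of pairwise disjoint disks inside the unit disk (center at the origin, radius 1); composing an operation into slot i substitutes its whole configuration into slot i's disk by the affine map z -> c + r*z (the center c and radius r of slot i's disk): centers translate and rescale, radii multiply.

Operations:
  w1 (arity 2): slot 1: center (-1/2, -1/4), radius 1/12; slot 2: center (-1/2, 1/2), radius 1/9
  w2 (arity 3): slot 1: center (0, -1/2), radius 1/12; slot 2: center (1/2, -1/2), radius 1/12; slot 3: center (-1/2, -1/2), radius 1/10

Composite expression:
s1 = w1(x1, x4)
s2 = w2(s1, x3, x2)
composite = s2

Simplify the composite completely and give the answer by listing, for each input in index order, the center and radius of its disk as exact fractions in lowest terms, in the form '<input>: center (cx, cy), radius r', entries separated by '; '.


x1: center (-1/24, -25/48), radius 1/144; x2: center (-1/2, -1/2), radius 1/10; x3: center (1/2, -1/2), radius 1/12; x4: center (-1/24, -11/24), radius 1/108

Below w2, radii multiply path by path; the x-disk centers shift.
x1 passes through 2 substitutions, ending at center (-1/24, -25/48), radius 1/144
x4 passes through 2 substitutions, ending at center (-1/24, -11/24), radius 1/108
x3 passes through 1 substitution, ending at center (1/2, -1/2), radius 1/12
x2 passes through 1 substitution, ending at center (-1/2, -1/2), radius 1/10


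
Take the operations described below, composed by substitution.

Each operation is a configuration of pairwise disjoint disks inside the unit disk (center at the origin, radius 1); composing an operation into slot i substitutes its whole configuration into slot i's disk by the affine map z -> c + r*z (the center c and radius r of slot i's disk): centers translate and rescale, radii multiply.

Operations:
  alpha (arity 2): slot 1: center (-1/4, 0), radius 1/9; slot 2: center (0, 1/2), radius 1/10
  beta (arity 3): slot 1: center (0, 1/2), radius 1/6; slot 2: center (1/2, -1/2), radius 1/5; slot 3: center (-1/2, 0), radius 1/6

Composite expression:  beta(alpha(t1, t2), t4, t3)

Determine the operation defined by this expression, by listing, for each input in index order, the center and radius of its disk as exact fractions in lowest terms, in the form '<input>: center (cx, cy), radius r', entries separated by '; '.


Nesting under beta composes maps z -> c + r*z down each t-path.
t1 passes through 2 substitutions, ending at center (-1/24, 1/2), radius 1/54
t2 passes through 2 substitutions, ending at center (0, 7/12), radius 1/60
t4 passes through 1 substitution, ending at center (1/2, -1/2), radius 1/5
t3 passes through 1 substitution, ending at center (-1/2, 0), radius 1/6

t1: center (-1/24, 1/2), radius 1/54; t2: center (0, 7/12), radius 1/60; t3: center (-1/2, 0), radius 1/6; t4: center (1/2, -1/2), radius 1/5


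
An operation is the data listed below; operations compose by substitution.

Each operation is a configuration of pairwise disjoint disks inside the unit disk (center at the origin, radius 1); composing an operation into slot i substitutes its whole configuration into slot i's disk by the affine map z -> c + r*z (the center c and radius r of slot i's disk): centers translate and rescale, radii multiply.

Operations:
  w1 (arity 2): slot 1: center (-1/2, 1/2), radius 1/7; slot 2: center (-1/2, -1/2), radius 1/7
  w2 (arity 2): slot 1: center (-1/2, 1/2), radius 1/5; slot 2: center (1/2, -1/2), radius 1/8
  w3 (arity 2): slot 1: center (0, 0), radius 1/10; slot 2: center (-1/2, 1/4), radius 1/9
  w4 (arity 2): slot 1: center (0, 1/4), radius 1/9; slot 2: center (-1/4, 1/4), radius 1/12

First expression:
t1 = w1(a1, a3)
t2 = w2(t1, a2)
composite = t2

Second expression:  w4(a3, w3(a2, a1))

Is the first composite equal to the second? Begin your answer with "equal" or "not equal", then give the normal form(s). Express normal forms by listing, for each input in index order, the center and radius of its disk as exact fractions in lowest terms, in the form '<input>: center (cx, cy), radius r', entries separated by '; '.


not equal; the first gives a1: center (-3/5, 3/5), radius 1/35; a2: center (1/2, -1/2), radius 1/8; a3: center (-3/5, 2/5), radius 1/35 and the second a1: center (-7/24, 13/48), radius 1/108; a2: center (-1/4, 1/4), radius 1/120; a3: center (0, 1/4), radius 1/9

The first composite normalizes to a1: center (-3/5, 3/5), radius 1/35; a2: center (1/2, -1/2), radius 1/8; a3: center (-3/5, 2/5), radius 1/35
The second composite normalizes to a1: center (-7/24, 13/48), radius 1/108; a2: center (-1/4, 1/4), radius 1/120; a3: center (0, 1/4), radius 1/9
Different reductions; not equal.


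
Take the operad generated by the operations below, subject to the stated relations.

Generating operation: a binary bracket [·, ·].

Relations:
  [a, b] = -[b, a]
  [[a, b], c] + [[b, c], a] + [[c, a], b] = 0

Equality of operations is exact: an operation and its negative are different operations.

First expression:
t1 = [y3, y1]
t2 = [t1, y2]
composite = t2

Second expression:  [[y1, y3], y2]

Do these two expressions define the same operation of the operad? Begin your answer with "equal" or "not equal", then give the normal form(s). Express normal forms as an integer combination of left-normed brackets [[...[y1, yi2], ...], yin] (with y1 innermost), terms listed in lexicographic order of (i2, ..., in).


not equal: they reduce to -[[y1, y3], y2] and [[y1, y3], y2]

The first expression, normalized: -[[y1, y3], y2]
The second expression, normalized: [[y1, y3], y2]
The forms do not match — not equal.


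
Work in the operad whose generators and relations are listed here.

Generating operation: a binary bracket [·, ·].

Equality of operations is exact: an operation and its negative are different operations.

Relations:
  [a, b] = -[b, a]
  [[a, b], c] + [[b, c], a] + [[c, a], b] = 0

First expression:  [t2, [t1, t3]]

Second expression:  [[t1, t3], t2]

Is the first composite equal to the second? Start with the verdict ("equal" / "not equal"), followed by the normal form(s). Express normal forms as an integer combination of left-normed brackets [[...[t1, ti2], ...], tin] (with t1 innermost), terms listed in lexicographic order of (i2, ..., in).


In normal form, the first expression is -[[t1, t3], t2]
In normal form, the second expression is [[t1, t3], t2]
No match — not equal.

not equal; the first gives -[[t1, t3], t2] and the second [[t1, t3], t2]


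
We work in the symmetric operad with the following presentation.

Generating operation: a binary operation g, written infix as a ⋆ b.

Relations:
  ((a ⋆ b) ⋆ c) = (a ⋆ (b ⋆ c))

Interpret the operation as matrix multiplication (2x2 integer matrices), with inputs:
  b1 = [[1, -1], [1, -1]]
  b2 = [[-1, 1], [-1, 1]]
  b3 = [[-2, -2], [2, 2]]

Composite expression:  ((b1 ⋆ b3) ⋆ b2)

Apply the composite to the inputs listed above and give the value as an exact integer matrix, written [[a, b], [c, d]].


[[8, -8], [8, -8]]

(b1 ⋆ b3) = [[-4, -4], [-4, -4]]
((b1 ⋆ b3) ⋆ b2) = [[8, -8], [8, -8]]


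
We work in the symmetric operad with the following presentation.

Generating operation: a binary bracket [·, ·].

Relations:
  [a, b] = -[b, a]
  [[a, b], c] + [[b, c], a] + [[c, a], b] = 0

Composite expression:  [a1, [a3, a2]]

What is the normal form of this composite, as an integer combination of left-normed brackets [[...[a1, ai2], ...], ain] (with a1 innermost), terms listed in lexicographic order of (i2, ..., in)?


A multilinear Lie element is pinned by a1-initial words (a1 innermost).
Composite bracket: [a1, [a3, a2]]
Applying ab - ba throughout gives 4 signed words (2^2 = 4).
Only words starting with a1 matter:
  a1a2a3 (sign -1) contributes -[[a1, a2], a3]
  a1a3a2 (sign +1) contributes +[[a1, a3], a2]

-[[a1, a2], a3] + [[a1, a3], a2]


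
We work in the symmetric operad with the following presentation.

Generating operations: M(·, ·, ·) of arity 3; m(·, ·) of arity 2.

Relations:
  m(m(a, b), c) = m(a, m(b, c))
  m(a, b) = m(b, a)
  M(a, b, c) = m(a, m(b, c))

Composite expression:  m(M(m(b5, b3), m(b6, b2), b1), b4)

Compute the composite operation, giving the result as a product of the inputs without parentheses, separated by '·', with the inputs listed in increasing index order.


Any arrangement under m is one operation, so sort the b-inputs.
m(b5, b3) unparenthesizes to b5 · b3
m(b6, b2) unparenthesizes to b6 · b2
M(m(b5, b3), m(b6, b2), b1) unparenthesizes to b5 · b3 · b6 · b2 · b1
m(M(m(b5, b3), m(b6, b2), b1), b4) unparenthesizes to b5 · b3 · b6 · b2 · b1 · b4
commutativity sorts the factors: b1 · b2 · b3 · b4 · b5 · b6

b1 · b2 · b3 · b4 · b5 · b6


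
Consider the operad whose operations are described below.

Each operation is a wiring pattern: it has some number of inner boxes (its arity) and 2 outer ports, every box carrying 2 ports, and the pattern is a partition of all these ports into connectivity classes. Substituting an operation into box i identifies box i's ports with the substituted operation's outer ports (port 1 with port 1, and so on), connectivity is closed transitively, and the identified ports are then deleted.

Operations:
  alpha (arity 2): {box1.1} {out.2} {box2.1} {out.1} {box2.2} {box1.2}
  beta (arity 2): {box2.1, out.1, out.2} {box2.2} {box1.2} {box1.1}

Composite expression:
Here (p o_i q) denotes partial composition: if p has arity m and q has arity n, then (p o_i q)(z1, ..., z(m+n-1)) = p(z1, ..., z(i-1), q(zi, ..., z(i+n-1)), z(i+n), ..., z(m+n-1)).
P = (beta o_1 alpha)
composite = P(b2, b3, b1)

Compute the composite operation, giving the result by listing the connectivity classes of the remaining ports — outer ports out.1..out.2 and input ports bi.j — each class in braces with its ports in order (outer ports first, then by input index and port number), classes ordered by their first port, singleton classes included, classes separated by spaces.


{out.1, out.2, b1.1} {b1.2} {b2.1} {b2.2} {b3.1} {b3.2}

After gluing at beta, chains via deleted ports link the b-ports.
alpha over (b2, b3) gives {out.1} {out.2} {b2.1} {b2.2} {b3.1} {b3.2}, out.j being that stage's outer ports
beta over (b2, b3, b1) gives {out.1, out.2, b1.1} {b1.2} {b2.1} {b2.2} {b3.1} {b3.2}, out.j being that stage's outer ports


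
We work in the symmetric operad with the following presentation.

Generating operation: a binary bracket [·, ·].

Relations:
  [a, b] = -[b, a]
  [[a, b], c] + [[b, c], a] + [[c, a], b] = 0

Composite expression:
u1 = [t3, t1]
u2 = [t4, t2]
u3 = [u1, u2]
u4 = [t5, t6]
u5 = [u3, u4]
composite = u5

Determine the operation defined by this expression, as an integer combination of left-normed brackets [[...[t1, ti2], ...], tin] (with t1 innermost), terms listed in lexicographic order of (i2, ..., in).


Left-normed coefficients sit on the t1-initial expansion words.
Composite bracket: [[[t3, t1], [t4, t2]], [t5, t6]]
The bracket unfolds into 32 signed words via [a, b] = ab - ba (2^5 = 32).
Coefficients come from the t1-initial words:
  the word t1t3t2t4t5t6 carries sign +1 and contributes +[[[[[t1, t3], t2], t4], t5], t6]
  the word t1t3t2t4t6t5 carries sign -1 and contributes -[[[[[t1, t3], t2], t4], t6], t5]
  the word t1t3t4t2t5t6 carries sign -1 and contributes -[[[[[t1, t3], t4], t2], t5], t6]
  the word t1t3t4t2t6t5 carries sign +1 and contributes +[[[[[t1, t3], t4], t2], t6], t5]

[[[[[t1, t3], t2], t4], t5], t6] - [[[[[t1, t3], t2], t4], t6], t5] - [[[[[t1, t3], t4], t2], t5], t6] + [[[[[t1, t3], t4], t2], t6], t5]


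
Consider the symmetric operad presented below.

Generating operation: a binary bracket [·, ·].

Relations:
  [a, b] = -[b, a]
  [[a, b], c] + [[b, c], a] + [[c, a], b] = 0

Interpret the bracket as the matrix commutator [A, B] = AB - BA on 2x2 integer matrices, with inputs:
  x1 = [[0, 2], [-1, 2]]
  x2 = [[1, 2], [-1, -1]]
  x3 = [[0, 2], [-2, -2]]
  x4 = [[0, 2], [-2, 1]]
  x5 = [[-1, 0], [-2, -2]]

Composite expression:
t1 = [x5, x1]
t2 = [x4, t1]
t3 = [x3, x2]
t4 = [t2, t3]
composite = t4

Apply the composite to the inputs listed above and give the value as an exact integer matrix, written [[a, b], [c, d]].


[x5, x1] = [[4, 2], [5, -4]]
[x4, [x5, x1]] = [[14, -18], [-11, -14]]
[x3, x2] = [[2, 0], [-2, -2]]
[[x4, [x5, x1]], [x3, x2]] = [[36, 72], [12, -36]]

[[36, 72], [12, -36]]


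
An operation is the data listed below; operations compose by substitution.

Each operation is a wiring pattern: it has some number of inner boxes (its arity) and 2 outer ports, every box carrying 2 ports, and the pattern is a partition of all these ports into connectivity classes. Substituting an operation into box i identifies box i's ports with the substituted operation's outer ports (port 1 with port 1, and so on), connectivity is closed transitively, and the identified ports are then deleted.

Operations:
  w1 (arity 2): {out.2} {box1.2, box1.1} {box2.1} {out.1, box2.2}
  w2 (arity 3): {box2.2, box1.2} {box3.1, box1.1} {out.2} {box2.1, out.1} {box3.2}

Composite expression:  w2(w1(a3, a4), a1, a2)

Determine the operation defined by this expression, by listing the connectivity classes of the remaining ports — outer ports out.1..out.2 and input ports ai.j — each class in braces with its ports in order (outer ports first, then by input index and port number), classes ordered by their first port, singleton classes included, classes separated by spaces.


{out.1, a1.1} {out.2} {a1.2} {a2.1, a4.2} {a2.2} {a3.1, a3.2} {a4.1}

After gluing at w2, chains via deleted ports link the a-ports.
composing w1 on (a3, a4), with out.j its own outer ports: {out.1, a4.2} {out.2} {a3.1, a3.2} {a4.1}
composing w2 on (a3, a4, a1, a2), with out.j its own outer ports: {out.1, a1.1} {out.2} {a1.2} {a2.1, a4.2} {a2.2} {a3.1, a3.2} {a4.1}


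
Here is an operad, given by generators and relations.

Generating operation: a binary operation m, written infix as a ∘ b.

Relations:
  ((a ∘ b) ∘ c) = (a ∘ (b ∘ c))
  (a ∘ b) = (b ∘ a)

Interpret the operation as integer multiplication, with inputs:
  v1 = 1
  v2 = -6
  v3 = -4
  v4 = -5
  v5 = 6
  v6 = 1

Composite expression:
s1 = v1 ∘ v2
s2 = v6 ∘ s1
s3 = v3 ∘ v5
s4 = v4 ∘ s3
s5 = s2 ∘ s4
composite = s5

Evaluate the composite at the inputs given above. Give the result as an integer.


-720

(v1 ∘ v2) = -6
(v6 ∘ (v1 ∘ v2)) = -6
(v3 ∘ v5) = -24
(v4 ∘ (v3 ∘ v5)) = 120
((v6 ∘ (v1 ∘ v2)) ∘ (v4 ∘ (v3 ∘ v5))) = -720


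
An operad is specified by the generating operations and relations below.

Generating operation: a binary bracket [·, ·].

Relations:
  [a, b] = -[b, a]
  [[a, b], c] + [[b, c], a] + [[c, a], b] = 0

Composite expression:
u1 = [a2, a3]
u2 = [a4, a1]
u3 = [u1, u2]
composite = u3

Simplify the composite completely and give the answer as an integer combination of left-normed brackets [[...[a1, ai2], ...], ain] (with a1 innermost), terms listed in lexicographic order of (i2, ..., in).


[[[a1, a4], a2], a3] - [[[a1, a4], a3], a2]

A multilinear Lie element is pinned by a1-initial words (a1 innermost).
Composite bracket: [[a2, a3], [a4, a1]]
Each bracket splits as ab - ba, giving 8 signed words (2^3 = 8).
Only words starting with a1 matter:
  the word a1a4a2a3 carries sign +1 and contributes +[[[a1, a4], a2], a3]
  the word a1a4a3a2 carries sign -1 and contributes -[[[a1, a4], a3], a2]
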